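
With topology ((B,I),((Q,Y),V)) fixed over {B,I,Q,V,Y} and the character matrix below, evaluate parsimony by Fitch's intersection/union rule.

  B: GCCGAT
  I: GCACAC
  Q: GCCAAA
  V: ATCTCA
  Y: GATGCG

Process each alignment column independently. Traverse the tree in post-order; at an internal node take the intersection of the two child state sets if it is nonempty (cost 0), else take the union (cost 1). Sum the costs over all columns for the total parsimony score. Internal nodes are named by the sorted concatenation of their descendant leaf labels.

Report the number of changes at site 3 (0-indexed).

site 0, node BI: B={G} ∩ I={G} → {G} (+0)
site 0, node QY: Q={G} ∩ Y={G} → {G} (+0)
site 0, node QVY: QY={G} ∪ V={A} → {A,G} (+1)
site 0, node BIQVY: BI={G} ∩ QVY={A,G} → {G} (+0)
site 1, node BI: B={C} ∩ I={C} → {C} (+0)
site 1, node QY: Q={C} ∪ Y={A} → {A,C} (+1)
site 1, node QVY: QY={A,C} ∪ V={T} → {A,C,T} (+1)
site 1, node BIQVY: BI={C} ∩ QVY={A,C,T} → {C} (+0)
site 2, node BI: B={C} ∪ I={A} → {A,C} (+1)
site 2, node QY: Q={C} ∪ Y={T} → {C,T} (+1)
site 2, node QVY: QY={C,T} ∩ V={C} → {C} (+0)
site 2, node BIQVY: BI={A,C} ∩ QVY={C} → {C} (+0)
site 3, node BI: B={G} ∪ I={C} → {C,G} (+1)
site 3, node QY: Q={A} ∪ Y={G} → {A,G} (+1)
site 3, node QVY: QY={A,G} ∪ V={T} → {A,G,T} (+1)
site 3, node BIQVY: BI={C,G} ∩ QVY={A,G,T} → {G} (+0)
site 4, node BI: B={A} ∩ I={A} → {A} (+0)
site 4, node QY: Q={A} ∪ Y={C} → {A,C} (+1)
site 4, node QVY: QY={A,C} ∩ V={C} → {C} (+0)
site 4, node BIQVY: BI={A} ∪ QVY={C} → {A,C} (+1)
site 5, node BI: B={T} ∪ I={C} → {C,T} (+1)
site 5, node QY: Q={A} ∪ Y={G} → {A,G} (+1)
site 5, node QVY: QY={A,G} ∩ V={A} → {A} (+0)
site 5, node BIQVY: BI={C,T} ∪ QVY={A} → {A,C,T} (+1)
per-site changes: [1, 2, 2, 3, 2, 3]; total = 13

3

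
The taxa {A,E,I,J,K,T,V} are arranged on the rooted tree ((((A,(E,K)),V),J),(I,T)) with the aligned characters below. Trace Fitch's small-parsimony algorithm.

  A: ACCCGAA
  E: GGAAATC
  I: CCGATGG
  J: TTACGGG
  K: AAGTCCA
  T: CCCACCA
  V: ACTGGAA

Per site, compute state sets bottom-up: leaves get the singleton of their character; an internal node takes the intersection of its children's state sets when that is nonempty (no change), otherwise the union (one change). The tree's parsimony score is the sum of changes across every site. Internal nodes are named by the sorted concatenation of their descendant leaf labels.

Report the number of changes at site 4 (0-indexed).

4

site 0, node EK: E={G} ∪ K={A} → {A,G} (+1)
site 0, node AEK: A={A} ∩ EK={A,G} → {A} (+0)
site 0, node AEKV: AEK={A} ∩ V={A} → {A} (+0)
site 0, node AEJKV: AEKV={A} ∪ J={T} → {A,T} (+1)
site 0, node IT: I={C} ∩ T={C} → {C} (+0)
site 0, node AEIJKTV: AEJKV={A,T} ∪ IT={C} → {A,C,T} (+1)
site 1, node EK: E={G} ∪ K={A} → {A,G} (+1)
site 1, node AEK: A={C} ∪ EK={A,G} → {A,C,G} (+1)
site 1, node AEKV: AEK={A,C,G} ∩ V={C} → {C} (+0)
site 1, node AEJKV: AEKV={C} ∪ J={T} → {C,T} (+1)
site 1, node IT: I={C} ∩ T={C} → {C} (+0)
site 1, node AEIJKTV: AEJKV={C,T} ∩ IT={C} → {C} (+0)
site 2, node EK: E={A} ∪ K={G} → {A,G} (+1)
site 2, node AEK: A={C} ∪ EK={A,G} → {A,C,G} (+1)
site 2, node AEKV: AEK={A,C,G} ∪ V={T} → {A,C,G,T} (+1)
site 2, node AEJKV: AEKV={A,C,G,T} ∩ J={A} → {A} (+0)
site 2, node IT: I={G} ∪ T={C} → {C,G} (+1)
site 2, node AEIJKTV: AEJKV={A} ∪ IT={C,G} → {A,C,G} (+1)
site 3, node EK: E={A} ∪ K={T} → {A,T} (+1)
site 3, node AEK: A={C} ∪ EK={A,T} → {A,C,T} (+1)
site 3, node AEKV: AEK={A,C,T} ∪ V={G} → {A,C,G,T} (+1)
site 3, node AEJKV: AEKV={A,C,G,T} ∩ J={C} → {C} (+0)
site 3, node IT: I={A} ∩ T={A} → {A} (+0)
site 3, node AEIJKTV: AEJKV={C} ∪ IT={A} → {A,C} (+1)
site 4, node EK: E={A} ∪ K={C} → {A,C} (+1)
site 4, node AEK: A={G} ∪ EK={A,C} → {A,C,G} (+1)
site 4, node AEKV: AEK={A,C,G} ∩ V={G} → {G} (+0)
site 4, node AEJKV: AEKV={G} ∩ J={G} → {G} (+0)
site 4, node IT: I={T} ∪ T={C} → {C,T} (+1)
site 4, node AEIJKTV: AEJKV={G} ∪ IT={C,T} → {C,G,T} (+1)
site 5, node EK: E={T} ∪ K={C} → {C,T} (+1)
site 5, node AEK: A={A} ∪ EK={C,T} → {A,C,T} (+1)
site 5, node AEKV: AEK={A,C,T} ∩ V={A} → {A} (+0)
site 5, node AEJKV: AEKV={A} ∪ J={G} → {A,G} (+1)
site 5, node IT: I={G} ∪ T={C} → {C,G} (+1)
site 5, node AEIJKTV: AEJKV={A,G} ∩ IT={C,G} → {G} (+0)
site 6, node EK: E={C} ∪ K={A} → {A,C} (+1)
site 6, node AEK: A={A} ∩ EK={A,C} → {A} (+0)
site 6, node AEKV: AEK={A} ∩ V={A} → {A} (+0)
site 6, node AEJKV: AEKV={A} ∪ J={G} → {A,G} (+1)
site 6, node IT: I={G} ∪ T={A} → {A,G} (+1)
site 6, node AEIJKTV: AEJKV={A,G} ∩ IT={A,G} → {A,G} (+0)
per-site changes: [3, 3, 5, 4, 4, 4, 3]; total = 26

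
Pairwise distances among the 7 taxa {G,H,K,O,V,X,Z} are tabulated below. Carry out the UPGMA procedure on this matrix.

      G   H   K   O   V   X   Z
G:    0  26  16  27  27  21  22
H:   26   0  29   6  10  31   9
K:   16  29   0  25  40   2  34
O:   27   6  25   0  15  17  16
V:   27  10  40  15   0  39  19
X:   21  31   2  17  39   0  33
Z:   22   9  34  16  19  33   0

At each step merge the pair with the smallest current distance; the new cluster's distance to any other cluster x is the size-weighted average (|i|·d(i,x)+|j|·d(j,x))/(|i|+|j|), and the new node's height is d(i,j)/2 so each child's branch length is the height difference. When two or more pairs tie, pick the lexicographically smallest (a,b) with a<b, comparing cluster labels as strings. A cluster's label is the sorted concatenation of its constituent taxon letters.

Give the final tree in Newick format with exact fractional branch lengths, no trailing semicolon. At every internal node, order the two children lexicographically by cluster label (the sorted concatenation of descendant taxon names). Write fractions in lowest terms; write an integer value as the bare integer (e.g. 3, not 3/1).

step 1: merge (K,X) at d=2; branch lengths K→1, X→1; new cluster KX
  updated: d(G,KX)=37/2, d(H,KX)=30, d(KX,O)=21, d(KX,V)=79/2, d(KX,Z)=67/2
step 2: merge (H,O) at d=6; branch lengths H→3, O→3; new cluster HO
  updated: d(G,HO)=53/2, d(HO,KX)=51/2, d(HO,V)=25/2, d(HO,Z)=25/2
step 3: merge (HO,V) at d=25/2; branch lengths HO→13/4, V→25/4; new cluster HOV
  updated: d(G,HOV)=80/3, d(HOV,KX)=181/6, d(HOV,Z)=44/3
step 4: merge (HOV,Z) at d=44/3; branch lengths HOV→13/12, Z→22/3; new cluster HOVZ
  updated: d(G,HOVZ)=51/2, d(HOVZ,KX)=31
step 5: merge (G,KX) at d=37/2; branch lengths G→37/4, KX→33/4; new cluster GKX
  updated: d(GKX,HOVZ)=175/6
step 6: merge (GKX,HOVZ) at d=175/6; branch lengths GKX→16/3, HOVZ→29/4; new cluster GHKOVXZ
final tree: ((G:37/4,(K:1,X:1):33/4):16/3,(((H:3,O:3):13/4,V:25/4):13/12,Z:22/3):29/4)
total length: 56

((G:37/4,(K:1,X:1):33/4):16/3,(((H:3,O:3):13/4,V:25/4):13/12,Z:22/3):29/4)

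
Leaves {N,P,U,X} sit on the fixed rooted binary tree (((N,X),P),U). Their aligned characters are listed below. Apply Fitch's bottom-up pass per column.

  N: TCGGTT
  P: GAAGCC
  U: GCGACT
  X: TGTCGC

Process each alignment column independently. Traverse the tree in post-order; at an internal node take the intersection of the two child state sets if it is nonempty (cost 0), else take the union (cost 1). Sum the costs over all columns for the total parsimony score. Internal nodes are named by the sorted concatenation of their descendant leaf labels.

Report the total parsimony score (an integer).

[col 0] NX: children N:{T}, X:{T} ∩→ {T}; cost 0
[col 0] NPX: children NX:{T}, P:{G} ∪→ {G,T}; cost 1
[col 0] NPUX: children NPX:{G,T}, U:{G} ∩→ {G}; cost 0
[col 1] NX: children N:{C}, X:{G} ∪→ {C,G}; cost 1
[col 1] NPX: children NX:{C,G}, P:{A} ∪→ {A,C,G}; cost 1
[col 1] NPUX: children NPX:{A,C,G}, U:{C} ∩→ {C}; cost 0
[col 2] NX: children N:{G}, X:{T} ∪→ {G,T}; cost 1
[col 2] NPX: children NX:{G,T}, P:{A} ∪→ {A,G,T}; cost 1
[col 2] NPUX: children NPX:{A,G,T}, U:{G} ∩→ {G}; cost 0
[col 3] NX: children N:{G}, X:{C} ∪→ {C,G}; cost 1
[col 3] NPX: children NX:{C,G}, P:{G} ∩→ {G}; cost 0
[col 3] NPUX: children NPX:{G}, U:{A} ∪→ {A,G}; cost 1
[col 4] NX: children N:{T}, X:{G} ∪→ {G,T}; cost 1
[col 4] NPX: children NX:{G,T}, P:{C} ∪→ {C,G,T}; cost 1
[col 4] NPUX: children NPX:{C,G,T}, U:{C} ∩→ {C}; cost 0
[col 5] NX: children N:{T}, X:{C} ∪→ {C,T}; cost 1
[col 5] NPX: children NX:{C,T}, P:{C} ∩→ {C}; cost 0
[col 5] NPUX: children NPX:{C}, U:{T} ∪→ {C,T}; cost 1
per-site changes: [1, 2, 2, 2, 2, 2]; total = 11

11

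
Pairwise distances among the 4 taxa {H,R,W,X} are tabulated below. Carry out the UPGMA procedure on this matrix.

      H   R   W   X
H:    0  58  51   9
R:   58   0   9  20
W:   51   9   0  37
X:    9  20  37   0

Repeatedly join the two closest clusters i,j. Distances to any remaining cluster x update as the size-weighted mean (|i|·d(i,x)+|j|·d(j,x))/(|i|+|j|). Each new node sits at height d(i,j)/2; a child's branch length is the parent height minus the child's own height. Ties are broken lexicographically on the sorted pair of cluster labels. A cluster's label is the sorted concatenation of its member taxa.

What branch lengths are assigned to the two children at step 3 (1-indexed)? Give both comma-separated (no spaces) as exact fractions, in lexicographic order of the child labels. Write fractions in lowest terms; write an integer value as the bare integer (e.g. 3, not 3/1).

65/4,65/4

1. join H+X (d=9) ⇒ HX; edges |H|=9/2, |X|=9/2
  updated: d(HX,R)=39, d(HX,W)=44
2. join R+W (d=9) ⇒ RW; edges |R|=9/2, |W|=9/2
  updated: d(HX,RW)=83/2
3. join HX+RW (d=83/2) ⇒ HRWX; edges |HX|=65/4, |RW|=65/4
final tree: ((H:9/2,X:9/2):65/4,(R:9/2,W:9/2):65/4)
total length: 101/2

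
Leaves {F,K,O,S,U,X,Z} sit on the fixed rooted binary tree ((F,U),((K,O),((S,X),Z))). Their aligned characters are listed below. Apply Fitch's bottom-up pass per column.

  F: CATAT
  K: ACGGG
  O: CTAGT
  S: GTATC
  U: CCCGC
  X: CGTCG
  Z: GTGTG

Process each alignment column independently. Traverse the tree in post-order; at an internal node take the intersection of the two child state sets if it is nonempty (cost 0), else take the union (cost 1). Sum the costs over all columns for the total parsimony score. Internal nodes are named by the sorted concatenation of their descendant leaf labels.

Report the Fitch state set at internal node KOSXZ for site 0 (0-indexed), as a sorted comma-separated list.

A,C,G

[col 0] FU: children F:{C}, U:{C} ∩→ {C}; cost 0
[col 0] KO: children K:{A}, O:{C} ∪→ {A,C}; cost 1
[col 0] SX: children S:{G}, X:{C} ∪→ {C,G}; cost 1
[col 0] SXZ: children SX:{C,G}, Z:{G} ∩→ {G}; cost 0
[col 0] KOSXZ: children KO:{A,C}, SXZ:{G} ∪→ {A,C,G}; cost 1
[col 0] FKOSUXZ: children FU:{C}, KOSXZ:{A,C,G} ∩→ {C}; cost 0
[col 1] FU: children F:{A}, U:{C} ∪→ {A,C}; cost 1
[col 1] KO: children K:{C}, O:{T} ∪→ {C,T}; cost 1
[col 1] SX: children S:{T}, X:{G} ∪→ {G,T}; cost 1
[col 1] SXZ: children SX:{G,T}, Z:{T} ∩→ {T}; cost 0
[col 1] KOSXZ: children KO:{C,T}, SXZ:{T} ∩→ {T}; cost 0
[col 1] FKOSUXZ: children FU:{A,C}, KOSXZ:{T} ∪→ {A,C,T}; cost 1
[col 2] FU: children F:{T}, U:{C} ∪→ {C,T}; cost 1
[col 2] KO: children K:{G}, O:{A} ∪→ {A,G}; cost 1
[col 2] SX: children S:{A}, X:{T} ∪→ {A,T}; cost 1
[col 2] SXZ: children SX:{A,T}, Z:{G} ∪→ {A,G,T}; cost 1
[col 2] KOSXZ: children KO:{A,G}, SXZ:{A,G,T} ∩→ {A,G}; cost 0
[col 2] FKOSUXZ: children FU:{C,T}, KOSXZ:{A,G} ∪→ {A,C,G,T}; cost 1
[col 3] FU: children F:{A}, U:{G} ∪→ {A,G}; cost 1
[col 3] KO: children K:{G}, O:{G} ∩→ {G}; cost 0
[col 3] SX: children S:{T}, X:{C} ∪→ {C,T}; cost 1
[col 3] SXZ: children SX:{C,T}, Z:{T} ∩→ {T}; cost 0
[col 3] KOSXZ: children KO:{G}, SXZ:{T} ∪→ {G,T}; cost 1
[col 3] FKOSUXZ: children FU:{A,G}, KOSXZ:{G,T} ∩→ {G}; cost 0
[col 4] FU: children F:{T}, U:{C} ∪→ {C,T}; cost 1
[col 4] KO: children K:{G}, O:{T} ∪→ {G,T}; cost 1
[col 4] SX: children S:{C}, X:{G} ∪→ {C,G}; cost 1
[col 4] SXZ: children SX:{C,G}, Z:{G} ∩→ {G}; cost 0
[col 4] KOSXZ: children KO:{G,T}, SXZ:{G} ∩→ {G}; cost 0
[col 4] FKOSUXZ: children FU:{C,T}, KOSXZ:{G} ∪→ {C,G,T}; cost 1
per-site changes: [3, 4, 5, 3, 4]; total = 19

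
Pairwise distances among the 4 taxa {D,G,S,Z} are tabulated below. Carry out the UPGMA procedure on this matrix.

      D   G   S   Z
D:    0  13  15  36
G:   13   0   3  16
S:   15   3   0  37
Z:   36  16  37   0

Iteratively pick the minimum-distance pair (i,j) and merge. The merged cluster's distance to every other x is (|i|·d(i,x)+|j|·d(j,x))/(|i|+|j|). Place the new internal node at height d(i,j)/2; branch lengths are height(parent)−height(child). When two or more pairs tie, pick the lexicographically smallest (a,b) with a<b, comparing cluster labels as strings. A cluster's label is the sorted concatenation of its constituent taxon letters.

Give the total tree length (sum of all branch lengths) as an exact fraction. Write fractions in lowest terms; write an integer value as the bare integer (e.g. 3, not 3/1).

iteration 1: select G,S (d=3); attach at lengths (3/2, 3/2); label the merged cluster GS
  updated: d(D,GS)=14, d(GS,Z)=53/2
iteration 2: select D,GS (d=14); attach at lengths (7, 11/2); label the merged cluster DGS
  updated: d(DGS,Z)=89/3
iteration 3: select DGS,Z (d=89/3); attach at lengths (47/6, 89/6); label the merged cluster DGSZ
final tree: ((D:7,(G:3/2,S:3/2):11/2):47/6,Z:89/6)
total length: 229/6

229/6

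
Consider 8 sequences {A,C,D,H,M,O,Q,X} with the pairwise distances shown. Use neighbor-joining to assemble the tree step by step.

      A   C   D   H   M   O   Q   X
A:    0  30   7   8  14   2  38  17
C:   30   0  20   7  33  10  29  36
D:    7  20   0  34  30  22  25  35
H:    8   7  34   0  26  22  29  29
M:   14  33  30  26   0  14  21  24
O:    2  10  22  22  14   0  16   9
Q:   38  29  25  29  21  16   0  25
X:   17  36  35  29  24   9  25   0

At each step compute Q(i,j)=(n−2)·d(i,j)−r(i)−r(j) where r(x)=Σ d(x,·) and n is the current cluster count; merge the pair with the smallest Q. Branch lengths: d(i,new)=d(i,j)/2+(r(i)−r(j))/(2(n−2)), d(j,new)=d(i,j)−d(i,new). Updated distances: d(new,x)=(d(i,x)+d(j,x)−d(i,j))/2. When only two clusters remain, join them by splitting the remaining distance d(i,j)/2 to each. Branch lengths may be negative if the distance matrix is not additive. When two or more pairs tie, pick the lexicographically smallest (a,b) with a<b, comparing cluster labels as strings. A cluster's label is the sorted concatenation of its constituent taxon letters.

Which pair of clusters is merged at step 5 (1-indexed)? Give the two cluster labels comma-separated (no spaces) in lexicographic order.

step 1: merge (C,H) at d=7, Q=-278; branch lengths C→13/3, H→8/3; new cluster CH
  updated: d(A,CH)=31/2, d(CH,D)=47/2, d(CH,M)=26, d(CH,O)=25/2, d(CH,Q)=51/2, d(CH,X)=29
step 2: merge (A,D) at d=7, Q=-201; branch lengths A→-7/5, D→42/5; new cluster AD
  updated: d(AD,CH)=16, d(AD,M)=37/2, d(AD,O)=17/2, d(AD,Q)=28, d(AD,X)=45/2
step 3: merge (AD,CH) at d=16, Q=-277/2; branch lengths AD→97/16, CH→159/16; new cluster ACDH
  updated: d(ACDH,M)=57/4, d(ACDH,O)=5/2, d(ACDH,Q)=75/4, d(ACDH,X)=71/4
step 4: merge (M,Q) at d=21, Q=-91; branch lengths M→37/4, Q→47/4; new cluster MQ
  updated: d(ACDH,MQ)=6, d(MQ,O)=9/2, d(MQ,X)=14
step 5: merge (ACDH,MQ) at d=6, Q=-155/4; branch lengths ACDH→55/16, MQ→41/16; new cluster ACDHMQ
  updated: d(ACDHMQ,O)=1/2, d(ACDHMQ,X)=103/8
step 6: merge (ACDHMQ,O) at d=1/2, Q=-179/8; branch lengths ACDHMQ→35/16, O→-27/16; new cluster ACDHMOQ
  updated: d(ACDHMOQ,X)=171/16
step 7: merge (ACDHMOQ,X) at d=171/16; branch lengths ACDHMOQ→171/32, X→171/32; new cluster ACDHMOQX
final tree: (((((A:-7/5,D:42/5):97/16,(C:13/3,H:8/3):159/16):55/16,(M:37/4,Q:47/4):41/16):35/16,O:-27/16):171/32,X:171/32)
total length: 1091/16

ACDH,MQ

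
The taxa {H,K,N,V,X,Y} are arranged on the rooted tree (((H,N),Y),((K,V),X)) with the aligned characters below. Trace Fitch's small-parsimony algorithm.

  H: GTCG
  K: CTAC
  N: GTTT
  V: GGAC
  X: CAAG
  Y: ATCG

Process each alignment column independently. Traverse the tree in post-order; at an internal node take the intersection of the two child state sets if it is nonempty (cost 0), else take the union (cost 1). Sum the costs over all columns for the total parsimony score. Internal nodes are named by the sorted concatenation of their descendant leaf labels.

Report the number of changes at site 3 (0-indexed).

site 0, node HN: H={G} ∩ N={G} → {G} (+0)
site 0, node HNY: HN={G} ∪ Y={A} → {A,G} (+1)
site 0, node KV: K={C} ∪ V={G} → {C,G} (+1)
site 0, node KVX: KV={C,G} ∩ X={C} → {C} (+0)
site 0, node HKNVXY: HNY={A,G} ∪ KVX={C} → {A,C,G} (+1)
site 1, node HN: H={T} ∩ N={T} → {T} (+0)
site 1, node HNY: HN={T} ∩ Y={T} → {T} (+0)
site 1, node KV: K={T} ∪ V={G} → {G,T} (+1)
site 1, node KVX: KV={G,T} ∪ X={A} → {A,G,T} (+1)
site 1, node HKNVXY: HNY={T} ∩ KVX={A,G,T} → {T} (+0)
site 2, node HN: H={C} ∪ N={T} → {C,T} (+1)
site 2, node HNY: HN={C,T} ∩ Y={C} → {C} (+0)
site 2, node KV: K={A} ∩ V={A} → {A} (+0)
site 2, node KVX: KV={A} ∩ X={A} → {A} (+0)
site 2, node HKNVXY: HNY={C} ∪ KVX={A} → {A,C} (+1)
site 3, node HN: H={G} ∪ N={T} → {G,T} (+1)
site 3, node HNY: HN={G,T} ∩ Y={G} → {G} (+0)
site 3, node KV: K={C} ∩ V={C} → {C} (+0)
site 3, node KVX: KV={C} ∪ X={G} → {C,G} (+1)
site 3, node HKNVXY: HNY={G} ∩ KVX={C,G} → {G} (+0)
per-site changes: [3, 2, 2, 2]; total = 9

2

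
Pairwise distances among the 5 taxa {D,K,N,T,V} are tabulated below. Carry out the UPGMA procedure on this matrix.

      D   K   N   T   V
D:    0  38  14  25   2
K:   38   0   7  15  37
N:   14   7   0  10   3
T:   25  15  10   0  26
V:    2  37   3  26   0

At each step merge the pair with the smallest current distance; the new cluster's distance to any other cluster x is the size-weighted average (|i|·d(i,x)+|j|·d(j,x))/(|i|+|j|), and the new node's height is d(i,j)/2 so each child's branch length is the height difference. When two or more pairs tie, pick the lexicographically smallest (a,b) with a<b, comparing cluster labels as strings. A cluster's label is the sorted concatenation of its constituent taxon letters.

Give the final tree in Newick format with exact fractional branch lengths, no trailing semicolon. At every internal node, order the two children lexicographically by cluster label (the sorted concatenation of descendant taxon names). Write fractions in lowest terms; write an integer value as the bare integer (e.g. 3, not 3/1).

step 1: merge (D,V) at d=2; branch lengths D→1, V→1; new cluster DV
  updated: d(DV,K)=75/2, d(DV,N)=17/2, d(DV,T)=51/2
step 2: merge (K,N) at d=7; branch lengths K→7/2, N→7/2; new cluster KN
  updated: d(DV,KN)=23, d(KN,T)=25/2
step 3: merge (KN,T) at d=25/2; branch lengths KN→11/4, T→25/4; new cluster KNT
  updated: d(DV,KNT)=143/6
step 4: merge (DV,KNT) at d=143/6; branch lengths DV→131/12, KNT→17/3; new cluster DKNTV
final tree: ((D:1,V:1):131/12,((K:7/2,N:7/2):11/4,T:25/4):17/3)
total length: 415/12

((D:1,V:1):131/12,((K:7/2,N:7/2):11/4,T:25/4):17/3)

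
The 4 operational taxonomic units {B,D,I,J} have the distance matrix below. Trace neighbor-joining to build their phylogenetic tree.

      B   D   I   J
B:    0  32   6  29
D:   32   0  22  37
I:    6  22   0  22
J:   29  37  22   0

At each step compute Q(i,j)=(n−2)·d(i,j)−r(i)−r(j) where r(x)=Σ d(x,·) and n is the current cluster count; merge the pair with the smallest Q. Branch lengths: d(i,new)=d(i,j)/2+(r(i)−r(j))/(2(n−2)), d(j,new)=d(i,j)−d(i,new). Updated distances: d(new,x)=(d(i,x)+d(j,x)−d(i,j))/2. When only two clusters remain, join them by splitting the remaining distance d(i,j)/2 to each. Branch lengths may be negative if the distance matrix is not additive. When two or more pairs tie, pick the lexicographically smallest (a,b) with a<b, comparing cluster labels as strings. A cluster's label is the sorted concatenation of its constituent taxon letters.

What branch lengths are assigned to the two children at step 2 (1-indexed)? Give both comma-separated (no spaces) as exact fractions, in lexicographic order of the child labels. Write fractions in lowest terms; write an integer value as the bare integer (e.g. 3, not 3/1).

19/4,77/4

iteration 1: select B,I (d=6, Q=-105); attach at lengths (29/4, -5/4); label the merged cluster BI
  updated: d(BI,D)=24, d(BI,J)=45/2
iteration 2: select BI,D (d=24, Q=-167/2); attach at lengths (19/4, 77/4); label the merged cluster BDI
  updated: d(BDI,J)=71/4
iteration 3: select BDI,J (d=71/4); attach at lengths (71/8, 71/8); label the merged cluster BDIJ
final tree: (((B:29/4,I:-5/4):19/4,D:77/4):71/8,J:71/8)
total length: 191/4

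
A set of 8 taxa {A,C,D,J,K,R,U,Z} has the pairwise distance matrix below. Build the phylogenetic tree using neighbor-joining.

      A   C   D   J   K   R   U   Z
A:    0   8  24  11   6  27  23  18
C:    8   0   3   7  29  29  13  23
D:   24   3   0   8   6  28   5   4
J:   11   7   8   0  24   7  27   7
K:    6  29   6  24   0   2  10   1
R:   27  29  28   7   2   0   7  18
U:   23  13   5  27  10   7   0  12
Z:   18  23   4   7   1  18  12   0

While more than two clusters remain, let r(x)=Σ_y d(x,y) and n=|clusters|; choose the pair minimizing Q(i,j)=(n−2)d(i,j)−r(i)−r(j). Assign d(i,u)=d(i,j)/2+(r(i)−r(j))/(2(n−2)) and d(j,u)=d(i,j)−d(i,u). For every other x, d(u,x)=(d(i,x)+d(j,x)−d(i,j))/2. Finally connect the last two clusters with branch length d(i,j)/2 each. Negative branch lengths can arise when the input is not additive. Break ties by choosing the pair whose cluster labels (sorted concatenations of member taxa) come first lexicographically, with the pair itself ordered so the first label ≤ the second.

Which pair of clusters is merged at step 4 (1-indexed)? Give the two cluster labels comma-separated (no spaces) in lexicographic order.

iteration 1: select K,R (d=2, Q=-184); attach at lengths (-7/3, 13/3); label the merged cluster KR
  updated: d(A,KR)=31/2, d(C,KR)=28, d(D,KR)=16, d(J,KR)=29/2, d(KR,U)=15/2, d(KR,Z)=17/2
iteration 2: select A,C (d=8, Q=-283/2); attach at lengths (23/4, 9/4); label the merged cluster AC
  updated: d(AC,D)=19/2, d(AC,J)=5, d(AC,KR)=71/4, d(AC,U)=14, d(AC,Z)=33/2
iteration 3: select AC,J (d=5, Q=-417/4); attach at lengths (85/32, 75/32); label the merged cluster ACJ
  updated: d(ACJ,D)=25/4, d(ACJ,KR)=109/8, d(ACJ,U)=18, d(ACJ,Z)=37/4
iteration 4: select KR,U (d=15/2, Q=-525/8); attach at lengths (205/48, 155/48); label the merged cluster KRU
  updated: d(ACJ,KRU)=193/16, d(D,KRU)=27/4, d(KRU,Z)=13/2
iteration 5: select ACJ,D (d=25/4, Q=-513/16); attach at lengths (369/64, 31/64); label the merged cluster ACDJ
  updated: d(ACDJ,KRU)=201/32, d(ACDJ,Z)=7/2
iteration 6: select ACDJ,KRU (d=201/32, Q=-521/32); attach at lengths (105/64, 297/64); label the merged cluster ACDJKRU
  updated: d(ACDJKRU,Z)=119/64
iteration 7: select ACDJKRU,Z (d=119/64); attach at lengths (119/128, 119/128); label the merged cluster ACDJKRUZ
final tree: (((((A:23/4,C:9/4):85/32,J:75/32):369/64,D:31/64):105/64,((K:-7/3,R:13/3):205/48,U:155/48):297/64):119/128,Z:119/128)
total length: 2361/64

KR,U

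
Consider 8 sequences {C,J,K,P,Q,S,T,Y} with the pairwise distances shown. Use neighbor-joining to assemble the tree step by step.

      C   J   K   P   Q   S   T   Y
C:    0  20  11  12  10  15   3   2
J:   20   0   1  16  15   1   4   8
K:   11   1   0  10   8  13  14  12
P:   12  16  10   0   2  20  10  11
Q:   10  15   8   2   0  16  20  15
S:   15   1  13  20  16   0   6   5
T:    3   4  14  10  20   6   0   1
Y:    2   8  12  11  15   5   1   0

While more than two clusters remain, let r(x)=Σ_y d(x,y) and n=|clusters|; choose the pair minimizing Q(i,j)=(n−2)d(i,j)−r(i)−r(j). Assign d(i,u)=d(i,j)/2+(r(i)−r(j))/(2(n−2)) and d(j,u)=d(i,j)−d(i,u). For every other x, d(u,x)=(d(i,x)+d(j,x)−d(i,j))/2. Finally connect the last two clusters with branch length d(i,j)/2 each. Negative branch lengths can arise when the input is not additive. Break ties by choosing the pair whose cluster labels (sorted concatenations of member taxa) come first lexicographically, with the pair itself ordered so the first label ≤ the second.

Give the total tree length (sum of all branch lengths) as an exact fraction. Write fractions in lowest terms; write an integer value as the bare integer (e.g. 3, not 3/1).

iteration 1: select P,Q (d=2, Q=-155); attach at lengths (7/12, 17/12); label the merged cluster PQ
  updated: d(C,PQ)=10, d(J,PQ)=29/2, d(K,PQ)=8, d(PQ,S)=17, d(PQ,T)=14, d(PQ,Y)=12
iteration 2: select J,K (d=1, Q=-205/2); attach at lengths (-11/20, 31/20); label the merged cluster JK
  updated: d(C,JK)=15, d(JK,PQ)=43/4, d(JK,S)=13/2, d(JK,T)=17/2, d(JK,Y)=19/2
iteration 3: select JK,S (d=13/2, Q=-295/4); attach at lengths (107/32, 101/32); label the merged cluster JKS
  updated: d(C,JKS)=47/4, d(JKS,PQ)=85/8, d(JKS,T)=4, d(JKS,Y)=4
iteration 4: select JKS,PQ (d=85/8, Q=-361/8); attach at lengths (125/48, 385/48); label the merged cluster JKPQS
  updated: d(C,JKPQS)=89/16, d(JKPQS,T)=59/16, d(JKPQS,Y)=43/16
iteration 5: select C,T (d=3, Q=-49/4); attach at lengths (71/32, 25/32); label the merged cluster CT
  updated: d(CT,JKPQS)=25/8, d(CT,Y)=0
iteration 6: select CT,JKPQS (d=25/8, Q=-93/16); attach at lengths (7/32, 93/32); label the merged cluster CJKPQST
  updated: d(CJKPQST,Y)=-7/32
iteration 7: select CJKPQST,Y (d=-7/32); attach at lengths (-7/64, -7/64); label the merged cluster CJKPQSTY
final tree: (((C:71/32,T:25/32):7/32,(((J:-11/20,K:31/20):107/32,S:101/32):125/48,(P:7/12,Q:17/12):385/48):93/32):-7/64,Y:-7/64)
total length: 833/32

833/32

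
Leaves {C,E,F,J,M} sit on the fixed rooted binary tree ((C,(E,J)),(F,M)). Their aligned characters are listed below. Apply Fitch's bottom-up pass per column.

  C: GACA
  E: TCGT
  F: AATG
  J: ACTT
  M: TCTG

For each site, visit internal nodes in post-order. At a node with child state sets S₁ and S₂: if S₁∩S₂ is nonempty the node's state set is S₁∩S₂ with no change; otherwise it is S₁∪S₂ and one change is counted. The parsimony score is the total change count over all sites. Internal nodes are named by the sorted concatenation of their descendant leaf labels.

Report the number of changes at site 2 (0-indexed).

2

EJ@0: {T} ∪ {A} = {A,T} (union, +1)
CEJ@0: {G} ∪ {A,T} = {A,G,T} (union, +1)
FM@0: {A} ∪ {T} = {A,T} (union, +1)
CEFJM@0: {A,G,T} ∩ {A,T} = {A,T} (intersection, +0)
EJ@1: {C} ∩ {C} = {C} (intersection, +0)
CEJ@1: {A} ∪ {C} = {A,C} (union, +1)
FM@1: {A} ∪ {C} = {A,C} (union, +1)
CEFJM@1: {A,C} ∩ {A,C} = {A,C} (intersection, +0)
EJ@2: {G} ∪ {T} = {G,T} (union, +1)
CEJ@2: {C} ∪ {G,T} = {C,G,T} (union, +1)
FM@2: {T} ∩ {T} = {T} (intersection, +0)
CEFJM@2: {C,G,T} ∩ {T} = {T} (intersection, +0)
EJ@3: {T} ∩ {T} = {T} (intersection, +0)
CEJ@3: {A} ∪ {T} = {A,T} (union, +1)
FM@3: {G} ∩ {G} = {G} (intersection, +0)
CEFJM@3: {A,T} ∪ {G} = {A,G,T} (union, +1)
per-site changes: [3, 2, 2, 2]; total = 9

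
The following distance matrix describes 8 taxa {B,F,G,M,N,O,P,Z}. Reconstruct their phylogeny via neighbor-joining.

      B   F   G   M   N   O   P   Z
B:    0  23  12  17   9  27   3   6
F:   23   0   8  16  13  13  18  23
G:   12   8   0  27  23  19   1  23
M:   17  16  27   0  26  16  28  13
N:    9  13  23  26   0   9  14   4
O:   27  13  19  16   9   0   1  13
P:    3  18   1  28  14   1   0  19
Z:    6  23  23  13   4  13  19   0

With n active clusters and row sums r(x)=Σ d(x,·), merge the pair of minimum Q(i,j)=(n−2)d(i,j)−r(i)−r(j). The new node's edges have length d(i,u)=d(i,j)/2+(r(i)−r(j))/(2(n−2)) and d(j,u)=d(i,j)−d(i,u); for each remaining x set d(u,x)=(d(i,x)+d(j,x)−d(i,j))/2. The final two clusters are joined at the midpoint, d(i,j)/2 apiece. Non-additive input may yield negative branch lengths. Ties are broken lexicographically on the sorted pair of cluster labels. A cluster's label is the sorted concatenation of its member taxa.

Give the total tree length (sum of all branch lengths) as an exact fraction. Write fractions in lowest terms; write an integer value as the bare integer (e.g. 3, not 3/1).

1. join G+P (d=1, Q=-191) ⇒ GP; edges |G|=35/12, |P|=-23/12
  updated: d(B,GP)=7, d(F,GP)=25/2, d(GP,M)=27, d(GP,N)=18, d(GP,O)=19/2, d(GP,Z)=41/2
2. join B+GP (d=7, Q=-297/2) ⇒ BGP; edges |B|=59/20, |GP|=81/20
  updated: d(BGP,F)=57/4, d(BGP,M)=37/2, d(BGP,N)=10, d(BGP,O)=59/4, d(BGP,Z)=39/4
3. join N+Z (d=4, Q=-435/4) ⇒ NZ; edges |N|=61/32, |Z|=67/32
  updated: d(BGP,NZ)=63/8, d(F,NZ)=16, d(M,NZ)=35/2, d(NZ,O)=9
4. join BGP+NZ (d=63/8, Q=-657/8) ⇒ BGNPZ; edges |BGP|=229/48, |NZ|=149/48
  updated: d(BGNPZ,F)=179/16, d(BGNPZ,M)=225/16, d(BGNPZ,O)=127/16
5. join BGNPZ+O (d=127/16, Q=-217/4) ⇒ BGNOPZ; edges |BGNPZ|=97/32, |O|=157/32
  updated: d(BGNOPZ,F)=65/8, d(BGNOPZ,M)=177/16
6. join BGNOPZ+F (d=65/8, Q=-563/16) ⇒ BFGNOPZ; edges |BGNOPZ|=51/32, |F|=209/32
  updated: d(BFGNOPZ,M)=303/32
7. join BFGNOPZ+M (d=303/32) ⇒ BFGMNOPZ; edges |BFGNOPZ|=303/64, |M|=303/64
final tree: (((((B:59/20,(G:35/12,P:-23/12):81/20):229/48,(N:61/32,Z:67/32):149/48):97/32,O:157/32):51/32,F:209/32):303/64,M:303/64)
total length: 1453/32

1453/32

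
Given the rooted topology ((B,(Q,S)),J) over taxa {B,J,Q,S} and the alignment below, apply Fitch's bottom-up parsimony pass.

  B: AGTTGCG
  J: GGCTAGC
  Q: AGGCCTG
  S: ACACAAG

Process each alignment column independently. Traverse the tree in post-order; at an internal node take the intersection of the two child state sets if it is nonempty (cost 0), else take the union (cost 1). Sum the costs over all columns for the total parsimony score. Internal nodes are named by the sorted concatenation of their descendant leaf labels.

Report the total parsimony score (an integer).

[col 0] QS: children Q:{A}, S:{A} ∩→ {A}; cost 0
[col 0] BQS: children B:{A}, QS:{A} ∩→ {A}; cost 0
[col 0] BJQS: children BQS:{A}, J:{G} ∪→ {A,G}; cost 1
[col 1] QS: children Q:{G}, S:{C} ∪→ {C,G}; cost 1
[col 1] BQS: children B:{G}, QS:{C,G} ∩→ {G}; cost 0
[col 1] BJQS: children BQS:{G}, J:{G} ∩→ {G}; cost 0
[col 2] QS: children Q:{G}, S:{A} ∪→ {A,G}; cost 1
[col 2] BQS: children B:{T}, QS:{A,G} ∪→ {A,G,T}; cost 1
[col 2] BJQS: children BQS:{A,G,T}, J:{C} ∪→ {A,C,G,T}; cost 1
[col 3] QS: children Q:{C}, S:{C} ∩→ {C}; cost 0
[col 3] BQS: children B:{T}, QS:{C} ∪→ {C,T}; cost 1
[col 3] BJQS: children BQS:{C,T}, J:{T} ∩→ {T}; cost 0
[col 4] QS: children Q:{C}, S:{A} ∪→ {A,C}; cost 1
[col 4] BQS: children B:{G}, QS:{A,C} ∪→ {A,C,G}; cost 1
[col 4] BJQS: children BQS:{A,C,G}, J:{A} ∩→ {A}; cost 0
[col 5] QS: children Q:{T}, S:{A} ∪→ {A,T}; cost 1
[col 5] BQS: children B:{C}, QS:{A,T} ∪→ {A,C,T}; cost 1
[col 5] BJQS: children BQS:{A,C,T}, J:{G} ∪→ {A,C,G,T}; cost 1
[col 6] QS: children Q:{G}, S:{G} ∩→ {G}; cost 0
[col 6] BQS: children B:{G}, QS:{G} ∩→ {G}; cost 0
[col 6] BJQS: children BQS:{G}, J:{C} ∪→ {C,G}; cost 1
per-site changes: [1, 1, 3, 1, 2, 3, 1]; total = 12

12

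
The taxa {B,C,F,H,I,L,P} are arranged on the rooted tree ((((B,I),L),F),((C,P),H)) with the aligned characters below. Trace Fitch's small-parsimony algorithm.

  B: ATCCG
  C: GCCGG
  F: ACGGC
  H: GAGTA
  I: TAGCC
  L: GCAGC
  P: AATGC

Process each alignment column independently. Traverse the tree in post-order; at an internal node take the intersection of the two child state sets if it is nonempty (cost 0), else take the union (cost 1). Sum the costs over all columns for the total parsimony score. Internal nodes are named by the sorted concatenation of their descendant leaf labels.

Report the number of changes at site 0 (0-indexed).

4

[col 0] BI: children B:{A}, I:{T} ∪→ {A,T}; cost 1
[col 0] BIL: children BI:{A,T}, L:{G} ∪→ {A,G,T}; cost 1
[col 0] BFIL: children BIL:{A,G,T}, F:{A} ∩→ {A}; cost 0
[col 0] CP: children C:{G}, P:{A} ∪→ {A,G}; cost 1
[col 0] CHP: children CP:{A,G}, H:{G} ∩→ {G}; cost 0
[col 0] BCFHILP: children BFIL:{A}, CHP:{G} ∪→ {A,G}; cost 1
[col 1] BI: children B:{T}, I:{A} ∪→ {A,T}; cost 1
[col 1] BIL: children BI:{A,T}, L:{C} ∪→ {A,C,T}; cost 1
[col 1] BFIL: children BIL:{A,C,T}, F:{C} ∩→ {C}; cost 0
[col 1] CP: children C:{C}, P:{A} ∪→ {A,C}; cost 1
[col 1] CHP: children CP:{A,C}, H:{A} ∩→ {A}; cost 0
[col 1] BCFHILP: children BFIL:{C}, CHP:{A} ∪→ {A,C}; cost 1
[col 2] BI: children B:{C}, I:{G} ∪→ {C,G}; cost 1
[col 2] BIL: children BI:{C,G}, L:{A} ∪→ {A,C,G}; cost 1
[col 2] BFIL: children BIL:{A,C,G}, F:{G} ∩→ {G}; cost 0
[col 2] CP: children C:{C}, P:{T} ∪→ {C,T}; cost 1
[col 2] CHP: children CP:{C,T}, H:{G} ∪→ {C,G,T}; cost 1
[col 2] BCFHILP: children BFIL:{G}, CHP:{C,G,T} ∩→ {G}; cost 0
[col 3] BI: children B:{C}, I:{C} ∩→ {C}; cost 0
[col 3] BIL: children BI:{C}, L:{G} ∪→ {C,G}; cost 1
[col 3] BFIL: children BIL:{C,G}, F:{G} ∩→ {G}; cost 0
[col 3] CP: children C:{G}, P:{G} ∩→ {G}; cost 0
[col 3] CHP: children CP:{G}, H:{T} ∪→ {G,T}; cost 1
[col 3] BCFHILP: children BFIL:{G}, CHP:{G,T} ∩→ {G}; cost 0
[col 4] BI: children B:{G}, I:{C} ∪→ {C,G}; cost 1
[col 4] BIL: children BI:{C,G}, L:{C} ∩→ {C}; cost 0
[col 4] BFIL: children BIL:{C}, F:{C} ∩→ {C}; cost 0
[col 4] CP: children C:{G}, P:{C} ∪→ {C,G}; cost 1
[col 4] CHP: children CP:{C,G}, H:{A} ∪→ {A,C,G}; cost 1
[col 4] BCFHILP: children BFIL:{C}, CHP:{A,C,G} ∩→ {C}; cost 0
per-site changes: [4, 4, 4, 2, 3]; total = 17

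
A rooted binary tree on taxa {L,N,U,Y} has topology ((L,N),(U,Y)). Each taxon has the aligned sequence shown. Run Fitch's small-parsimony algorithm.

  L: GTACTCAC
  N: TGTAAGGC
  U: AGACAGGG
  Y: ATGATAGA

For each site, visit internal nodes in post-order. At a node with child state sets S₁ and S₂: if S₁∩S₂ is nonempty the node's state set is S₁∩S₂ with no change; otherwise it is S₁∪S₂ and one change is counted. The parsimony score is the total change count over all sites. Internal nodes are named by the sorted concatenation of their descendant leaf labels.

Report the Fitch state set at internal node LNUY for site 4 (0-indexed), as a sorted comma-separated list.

site 0, node LN: L={G} ∪ N={T} → {G,T} (+1)
site 0, node UY: U={A} ∩ Y={A} → {A} (+0)
site 0, node LNUY: LN={G,T} ∪ UY={A} → {A,G,T} (+1)
site 1, node LN: L={T} ∪ N={G} → {G,T} (+1)
site 1, node UY: U={G} ∪ Y={T} → {G,T} (+1)
site 1, node LNUY: LN={G,T} ∩ UY={G,T} → {G,T} (+0)
site 2, node LN: L={A} ∪ N={T} → {A,T} (+1)
site 2, node UY: U={A} ∪ Y={G} → {A,G} (+1)
site 2, node LNUY: LN={A,T} ∩ UY={A,G} → {A} (+0)
site 3, node LN: L={C} ∪ N={A} → {A,C} (+1)
site 3, node UY: U={C} ∪ Y={A} → {A,C} (+1)
site 3, node LNUY: LN={A,C} ∩ UY={A,C} → {A,C} (+0)
site 4, node LN: L={T} ∪ N={A} → {A,T} (+1)
site 4, node UY: U={A} ∪ Y={T} → {A,T} (+1)
site 4, node LNUY: LN={A,T} ∩ UY={A,T} → {A,T} (+0)
site 5, node LN: L={C} ∪ N={G} → {C,G} (+1)
site 5, node UY: U={G} ∪ Y={A} → {A,G} (+1)
site 5, node LNUY: LN={C,G} ∩ UY={A,G} → {G} (+0)
site 6, node LN: L={A} ∪ N={G} → {A,G} (+1)
site 6, node UY: U={G} ∩ Y={G} → {G} (+0)
site 6, node LNUY: LN={A,G} ∩ UY={G} → {G} (+0)
site 7, node LN: L={C} ∩ N={C} → {C} (+0)
site 7, node UY: U={G} ∪ Y={A} → {A,G} (+1)
site 7, node LNUY: LN={C} ∪ UY={A,G} → {A,C,G} (+1)
per-site changes: [2, 2, 2, 2, 2, 2, 1, 2]; total = 15

A,T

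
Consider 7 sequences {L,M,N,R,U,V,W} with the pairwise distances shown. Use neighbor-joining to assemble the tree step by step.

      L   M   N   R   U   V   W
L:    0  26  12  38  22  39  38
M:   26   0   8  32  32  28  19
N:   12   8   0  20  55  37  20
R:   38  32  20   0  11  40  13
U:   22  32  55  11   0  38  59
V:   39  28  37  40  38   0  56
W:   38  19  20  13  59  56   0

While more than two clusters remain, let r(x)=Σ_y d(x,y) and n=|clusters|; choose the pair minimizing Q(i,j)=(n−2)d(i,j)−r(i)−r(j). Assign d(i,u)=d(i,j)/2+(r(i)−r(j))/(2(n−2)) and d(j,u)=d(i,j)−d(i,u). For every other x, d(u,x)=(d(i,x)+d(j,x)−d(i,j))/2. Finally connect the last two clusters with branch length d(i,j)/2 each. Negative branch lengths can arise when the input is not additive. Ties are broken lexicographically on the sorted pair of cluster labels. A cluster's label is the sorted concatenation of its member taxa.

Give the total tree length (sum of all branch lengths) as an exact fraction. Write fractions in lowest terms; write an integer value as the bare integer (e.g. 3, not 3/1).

step 1: merge (R,U) at d=11, Q=-316; branch lengths R→-4/5, U→59/5; new cluster RU
  updated: d(L,RU)=49/2, d(M,RU)=53/2, d(N,RU)=32, d(RU,V)=67/2, d(RU,W)=61/2
step 2: merge (RU,V) at d=67/2, Q=-413/2; branch lengths RU→175/16, V→361/16; new cluster RUV
  updated: d(L,RUV)=15, d(M,RUV)=21/2, d(N,RUV)=71/4, d(RUV,W)=53/2
step 3: merge (L,RUV) at d=15, Q=-463/4; branch lengths L→265/24, RUV→95/24; new cluster LRUV
  updated: d(LRUV,M)=43/4, d(LRUV,N)=59/8, d(LRUV,W)=99/4
step 4: merge (LRUV,N) at d=59/8, Q=-127/2; branch lengths LRUV→89/16, N→29/16; new cluster LNRUV
  updated: d(LNRUV,M)=91/16, d(LNRUV,W)=299/16
step 5: merge (LNRUV,M) at d=91/16, Q=-347/8; branch lengths LNRUV→43/16, M→3; new cluster LMNRUV
  updated: d(LMNRUV,W)=16
step 6: merge (LMNRUV,W) at d=16; branch lengths LMNRUV→8, W→8; new cluster LMNRUVW
final tree: ((((L:265/24,((R:-4/5,U:59/5):175/16,V:361/16):95/24):89/16,N:29/16):43/16,M:3):8,W:8)
total length: 1417/16

1417/16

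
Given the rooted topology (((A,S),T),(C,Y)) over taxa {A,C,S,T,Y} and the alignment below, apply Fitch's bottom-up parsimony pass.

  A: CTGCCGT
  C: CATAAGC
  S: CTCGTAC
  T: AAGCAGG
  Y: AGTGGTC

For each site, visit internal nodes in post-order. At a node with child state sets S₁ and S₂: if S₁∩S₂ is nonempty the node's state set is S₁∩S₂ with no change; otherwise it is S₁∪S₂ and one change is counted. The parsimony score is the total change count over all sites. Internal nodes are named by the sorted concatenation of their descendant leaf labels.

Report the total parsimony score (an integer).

16

AS@0: {C} ∩ {C} = {C} (intersection, +0)
AST@0: {C} ∪ {A} = {A,C} (union, +1)
CY@0: {C} ∪ {A} = {A,C} (union, +1)
ACSTY@0: {A,C} ∩ {A,C} = {A,C} (intersection, +0)
AS@1: {T} ∩ {T} = {T} (intersection, +0)
AST@1: {T} ∪ {A} = {A,T} (union, +1)
CY@1: {A} ∪ {G} = {A,G} (union, +1)
ACSTY@1: {A,T} ∩ {A,G} = {A} (intersection, +0)
AS@2: {G} ∪ {C} = {C,G} (union, +1)
AST@2: {C,G} ∩ {G} = {G} (intersection, +0)
CY@2: {T} ∩ {T} = {T} (intersection, +0)
ACSTY@2: {G} ∪ {T} = {G,T} (union, +1)
AS@3: {C} ∪ {G} = {C,G} (union, +1)
AST@3: {C,G} ∩ {C} = {C} (intersection, +0)
CY@3: {A} ∪ {G} = {A,G} (union, +1)
ACSTY@3: {C} ∪ {A,G} = {A,C,G} (union, +1)
AS@4: {C} ∪ {T} = {C,T} (union, +1)
AST@4: {C,T} ∪ {A} = {A,C,T} (union, +1)
CY@4: {A} ∪ {G} = {A,G} (union, +1)
ACSTY@4: {A,C,T} ∩ {A,G} = {A} (intersection, +0)
AS@5: {G} ∪ {A} = {A,G} (union, +1)
AST@5: {A,G} ∩ {G} = {G} (intersection, +0)
CY@5: {G} ∪ {T} = {G,T} (union, +1)
ACSTY@5: {G} ∩ {G,T} = {G} (intersection, +0)
AS@6: {T} ∪ {C} = {C,T} (union, +1)
AST@6: {C,T} ∪ {G} = {C,G,T} (union, +1)
CY@6: {C} ∩ {C} = {C} (intersection, +0)
ACSTY@6: {C,G,T} ∩ {C} = {C} (intersection, +0)
per-site changes: [2, 2, 2, 3, 3, 2, 2]; total = 16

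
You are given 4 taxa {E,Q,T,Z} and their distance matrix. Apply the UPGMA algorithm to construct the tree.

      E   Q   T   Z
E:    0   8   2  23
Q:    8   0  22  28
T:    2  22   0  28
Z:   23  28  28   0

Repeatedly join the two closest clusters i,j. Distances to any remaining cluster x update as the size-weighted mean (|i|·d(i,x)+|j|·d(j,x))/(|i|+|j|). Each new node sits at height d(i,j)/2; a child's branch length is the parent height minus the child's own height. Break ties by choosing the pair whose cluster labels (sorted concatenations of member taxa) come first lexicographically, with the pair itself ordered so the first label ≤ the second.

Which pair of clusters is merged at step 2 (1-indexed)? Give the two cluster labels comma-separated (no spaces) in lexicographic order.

ET,Q

1. join E+T (d=2) ⇒ ET; edges |E|=1, |T|=1
  updated: d(ET,Q)=15, d(ET,Z)=51/2
2. join ET+Q (d=15) ⇒ EQT; edges |ET|=13/2, |Q|=15/2
  updated: d(EQT,Z)=79/3
3. join EQT+Z (d=79/3) ⇒ EQTZ; edges |EQT|=17/3, |Z|=79/6
final tree: (((E:1,T:1):13/2,Q:15/2):17/3,Z:79/6)
total length: 209/6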